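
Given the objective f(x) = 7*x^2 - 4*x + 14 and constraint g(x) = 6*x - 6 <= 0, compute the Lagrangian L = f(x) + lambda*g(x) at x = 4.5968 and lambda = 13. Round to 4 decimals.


Step 1: Evaluate f(x).
f(4.5968) = 7*4.5968^2 - 4*4.5968 + 14 = 143.5268
Step 2: Evaluate g(x).
g(4.5968) = 6*4.5968 - 6 = 21.5808
Step 3: Compute Lagrangian.
L = 143.5268 + 13*21.5808 = 424.0772


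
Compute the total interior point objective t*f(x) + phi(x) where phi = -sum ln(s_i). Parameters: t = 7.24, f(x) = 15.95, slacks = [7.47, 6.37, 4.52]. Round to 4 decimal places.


Step 1: Compute log-barrier.
ln values: [2.0109, 1.8516, 1.5085]
phi = -(2.0109 + 1.8516 + 1.5085) = -5.371
Step 2: Compute augmented objective.
t*f(x) = 7.24*15.95 = 115.478
Total = 115.478 - 5.371 = 110.107


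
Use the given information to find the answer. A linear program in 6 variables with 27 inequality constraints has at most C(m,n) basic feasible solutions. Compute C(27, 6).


Each vertex corresponds to some choice of n active constraints out of m, so the number of vertices is at most C(m, n) = m! / (n!(m-n)!).
m = 27, n = 6
Numerator: 27 * 26 * 25 * 24 * 23 * 22
Denominator: 6! = 720
C(27, 6) = 296010


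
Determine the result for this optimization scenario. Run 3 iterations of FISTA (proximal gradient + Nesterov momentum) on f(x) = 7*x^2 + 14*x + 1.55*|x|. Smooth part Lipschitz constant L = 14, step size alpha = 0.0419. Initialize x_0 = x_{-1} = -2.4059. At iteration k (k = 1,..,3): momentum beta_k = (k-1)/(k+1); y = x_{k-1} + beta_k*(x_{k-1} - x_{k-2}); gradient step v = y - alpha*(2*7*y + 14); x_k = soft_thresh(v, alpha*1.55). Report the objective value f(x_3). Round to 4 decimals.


FISTA on f(x) = 7*x^2 + 14*x + 1.55*|x|
L = 14, alpha = 0.0419
Iteration 1: beta = 0.0, y = -2.4059 + 0.0*(-2.4059 + 2.4059) = -2.4059
  grad(y) = -19.6826, v = y - alpha*grad = -1.5812
  prox(v) = soft_thresh(-1.5812, 0.0649) = -1.5163
Iteration 2: beta = 0.3333, y = -1.5163 + 0.3333*(-1.5163 + 2.4059) = -1.2197
  grad(y) = -3.0759, v = y - alpha*grad = -1.0908
  prox(v) = soft_thresh(-1.0908, 0.0649) = -1.0259
Iteration 3: beta = 0.5, y = -1.0259 + 0.5*(-1.0259 + 1.5163) = -0.7807
  grad(y) = 3.0703, v = y - alpha*grad = -0.9093
  prox(v) = soft_thresh(-0.9093, 0.0649) = -0.8444
f(x_3) = 7*(-0.8444)^2 + 14*(-0.8444) + 1.55*|-0.8444| = -5.5217


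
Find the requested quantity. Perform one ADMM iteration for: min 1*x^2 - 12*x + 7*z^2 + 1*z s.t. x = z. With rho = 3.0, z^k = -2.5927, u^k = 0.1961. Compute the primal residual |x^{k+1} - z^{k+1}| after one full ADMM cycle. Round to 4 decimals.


ADMM iteration with rho = 3.0, z^k = -2.5927, u^k = 0.1961
Step 1: x-update.
Minimize 1*x^2 - 12*x + (3.0/2)*(x + 2.5927 + 0.1961)^2
FOC: (2*1 + 3.0)*x = 12 + 3.0*(-2.5927 - 0.1961)
x^{k+1} = 0.7267
Step 2: z-update.
Minimize 7*z^2 + 1*z + (3.0/2)*(0.7267 - z + 0.1961)^2
FOC: (2*7 + 3.0)*z = -1 + 3.0*(0.7267 + 0.1961)
z^{k+1} = 0.104
Step 3: u-update.
u^{k+1} = 0.1961 + 0.7267 - 0.104 = 0.8188
Step 4: Primal residual = |0.7267 - 0.104| = 0.6227


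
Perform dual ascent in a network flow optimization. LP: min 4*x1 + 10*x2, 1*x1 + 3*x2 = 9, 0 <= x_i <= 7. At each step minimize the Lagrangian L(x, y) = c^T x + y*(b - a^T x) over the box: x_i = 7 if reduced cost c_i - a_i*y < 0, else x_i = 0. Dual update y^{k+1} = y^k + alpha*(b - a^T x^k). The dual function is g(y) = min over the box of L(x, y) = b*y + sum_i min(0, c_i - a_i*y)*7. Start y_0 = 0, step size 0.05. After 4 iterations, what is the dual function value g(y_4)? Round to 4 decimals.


Dual ascent for LP: min 4*x1 + 10*x2, 1*x1 + 3*x2 = 9, 0 <= x_i <= 7
Step 1: y^k = 0.0, reduced costs: (4.0, 10.0)
  x^k = (0.0, 0.0), subgradient = b - a^T x = 9.0
  y^{k+1} = 0.0 + 0.05*9.0 = 0.45
Step 2: y^k = 0.45, reduced costs: (3.55, 8.65)
  x^k = (0.0, 0.0), subgradient = b - a^T x = 9.0
  y^{k+1} = 0.45 + 0.05*9.0 = 0.9
Step 3: y^k = 0.9, reduced costs: (3.1, 7.3)
  x^k = (0.0, 0.0), subgradient = b - a^T x = 9.0
  y^{k+1} = 0.9 + 0.05*9.0 = 1.35
Step 4: y^k = 1.35, reduced costs: (2.65, 5.95)
  x^k = (0.0, 0.0), subgradient = b - a^T x = 9.0
  y^{k+1} = 1.35 + 0.05*9.0 = 1.8
Dual objective at y_4 = 1.8: reduced costs (2.2, 4.6), box minimizer x = (0.0, 0.0)
g(y_4) = b*y + (c1 - a1*y)*x1 + (c2 - a2*y)*x2 = 9*1.8 + 2.2*0.0 + 4.6*0.0 = 16.2 + 0.0 + 0.0 = 16.2


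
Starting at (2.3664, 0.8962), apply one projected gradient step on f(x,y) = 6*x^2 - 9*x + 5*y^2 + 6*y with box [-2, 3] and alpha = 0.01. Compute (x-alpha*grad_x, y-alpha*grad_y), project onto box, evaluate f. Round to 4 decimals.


Step 1: Compute gradient at (2.3664, 0.8962).
grad_x = 2*6*2.3664 - 9 = 19.3968
grad_y = 2*5*0.8962 + 6 = 14.962
Step 2: Gradient step.
x_raw = 2.3664 - 0.01*19.3968 = 2.1724
y_raw = 0.8962 - 0.01*14.962 = 0.7466
Step 3: Project onto [-2, 3].
x_proj = clip(2.1724) = 2.1724
y_proj = clip(0.7466) = 0.7466
Step 4: Evaluate f.
f(2.1724, 0.7466) = 16.0313


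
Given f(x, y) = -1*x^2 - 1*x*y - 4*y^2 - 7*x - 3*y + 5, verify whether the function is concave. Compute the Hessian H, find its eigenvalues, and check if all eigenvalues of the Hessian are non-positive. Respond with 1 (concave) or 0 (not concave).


The Hessian of f(x,y) = -1*x^2 - 1*x*y - 4*y^2 - 7*x - 3*y + 5 is:
H = [[-2, -1], [-1, -8]]
Trace = -2 - 8 = -10
Determinant = -2*-8 - (-1)^2 = 15
Discriminant = (-10)^2 - 4*15 = 40.0
Eigenvalues: lambda_1 = -8.1623, lambda_2 = -1.8377
The function is concave.

1


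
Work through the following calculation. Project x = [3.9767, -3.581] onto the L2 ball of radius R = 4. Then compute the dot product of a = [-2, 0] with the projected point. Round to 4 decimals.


Step 1: Compute ||x|| (intermediates to 6 decimals).
||x|| = sqrt(3.9767^2 + (-3.581)^2) = 5.351421
Step 2: Project.
Since ||x|| > R, scale = R/||x|| = 4/5.351421 = 0.747465, proj(x) = scale * x
proj(x) = [2.972444, -2.676672]
Step 3: Dot product.
a^T * proj(x) = -2*2.972444 + 0*(-2.676672) = -5.9449


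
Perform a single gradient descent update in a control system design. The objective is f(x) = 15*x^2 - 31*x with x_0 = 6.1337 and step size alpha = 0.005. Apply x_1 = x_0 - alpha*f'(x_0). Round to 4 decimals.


We compute the gradient at x_0 and apply the update.
f'(x) = 30*x - 31
f'(6.1337) = 30*6.1337 - 31 = 153.011
x_1 = 6.1337 - 0.005*153.011 = 5.3686


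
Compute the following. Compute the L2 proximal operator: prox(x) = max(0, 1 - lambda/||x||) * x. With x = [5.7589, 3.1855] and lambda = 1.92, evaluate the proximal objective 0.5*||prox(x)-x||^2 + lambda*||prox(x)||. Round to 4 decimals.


Step 1: Compute ||x||.
||x|| = 6.5812
Step 2: Compute scaling factor.
scale = max(0, 1 - 1.92/6.5812) = 0.7083
Step 3: prox(x) = [4.0788, 2.2562]
||prox(x)|| = 4.6612
Step 4: Proximal objective.
0.5*||prox-x||^2 = 1.8432
lambda*||prox|| = 8.9495
Total = 10.7927


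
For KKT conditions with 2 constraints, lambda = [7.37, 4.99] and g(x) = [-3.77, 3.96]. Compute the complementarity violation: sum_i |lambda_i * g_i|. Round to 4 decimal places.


KKT complementary slackness check:
lambda_1 * g_1 = 7.37 * -3.77 = -27.7849
lambda_2 * g_2 = 4.99 * 3.96 = 19.7604
Total violation = 27.7849 + 19.7604 = 47.5453


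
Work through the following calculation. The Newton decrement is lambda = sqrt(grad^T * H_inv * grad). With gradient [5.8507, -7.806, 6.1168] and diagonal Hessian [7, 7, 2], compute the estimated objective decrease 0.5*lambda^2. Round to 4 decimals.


Step 1: H is diagonal, so H^(-1) * g = [0.8358, -1.1151, 3.0584].
Step 2: g^T H^(-1) g = sum_i g_i^2 / H_ii
  = (5.8507)^2/7 + (-7.806)^2/7 + (6.1168)^2/2
  = 4.8901 + 8.7048 + 18.7076 = 32.3025
Step 3: Objective decrease = 0.5 * g^T H^(-1) g = 16.1513


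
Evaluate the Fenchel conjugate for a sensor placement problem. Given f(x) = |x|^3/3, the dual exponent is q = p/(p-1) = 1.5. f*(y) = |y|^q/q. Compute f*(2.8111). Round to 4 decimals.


The conjugate exponent q satisfies 1/p + 1/q = 1.
p = 3, so q = 3/(3 - 1) = 1.5
|y|^q = 2.8111^1.5 = 4.7132
f*(2.8111) = 4.7132 / 1.5 = 3.1421


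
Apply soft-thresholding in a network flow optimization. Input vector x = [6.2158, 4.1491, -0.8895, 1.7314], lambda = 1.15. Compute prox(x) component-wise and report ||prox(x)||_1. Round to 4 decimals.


Soft-thresholding with lambda = 1.15:
prox(6.2158) = sign(6.2158)*max(|6.2158| - 1.15, 0) = 5.0658
prox(4.1491) = sign(4.1491)*max(|4.1491| - 1.15, 0) = 2.9991
prox(-0.8895) = sign(-0.8895)*max(|-0.8895| - 1.15, 0) = 0.0
prox(1.7314) = sign(1.7314)*max(|1.7314| - 1.15, 0) = 0.5814
prox(x) = [5.0658, 2.9991, 0.0, 0.5814]
||prox(x)||_1 = 5.0658 + 2.9991 + 0.0 + 0.5814 = 8.6463


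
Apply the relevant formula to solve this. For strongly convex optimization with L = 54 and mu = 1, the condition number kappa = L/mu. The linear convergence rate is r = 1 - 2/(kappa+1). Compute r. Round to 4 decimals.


Step 1: Compute the condition number.
kappa = L/mu = 54/1 = 54.0
Step 2: Compute the convergence rate.
r = 1 - 2/(kappa + 1) = 1 - 2*mu/(L + mu) = (L - mu)/(L + mu) = 53/55 = 0.9636


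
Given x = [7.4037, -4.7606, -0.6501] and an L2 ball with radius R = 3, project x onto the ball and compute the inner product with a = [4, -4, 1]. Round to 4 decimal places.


Step 1: Compute ||x|| (intermediates to 6 decimals).
||x|| = sqrt(7.4037^2 + (-4.7606)^2 + (-0.6501)^2) = 8.826138
Step 2: Project.
Since ||x|| > R, scale = R/||x|| = 3/8.826138 = 0.3399, proj(x) = scale * x
proj(x) = [2.516518, -1.618128, -0.220969]
Step 3: Dot product.
a^T * proj(x) = 4*2.516518 - 4*(-1.618128) + 1*(-0.220969) = 16.3176


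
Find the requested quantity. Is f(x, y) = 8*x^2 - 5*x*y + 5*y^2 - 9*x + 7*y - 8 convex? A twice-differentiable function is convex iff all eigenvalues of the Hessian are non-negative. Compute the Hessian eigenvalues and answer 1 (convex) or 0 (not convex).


The Hessian of f(x,y) = 8*x^2 - 5*x*y + 5*y^2 - 9*x + 7*y - 8 is:
H = [[16, -5], [-5, 10]]
Trace = 16 + 10 = 26
Determinant = 16*10 - (-5)^2 = 135
Discriminant = (26)^2 - 4*135 = 136.0
Eigenvalues: lambda_1 = 7.169, lambda_2 = 18.831
The function is convex.

1


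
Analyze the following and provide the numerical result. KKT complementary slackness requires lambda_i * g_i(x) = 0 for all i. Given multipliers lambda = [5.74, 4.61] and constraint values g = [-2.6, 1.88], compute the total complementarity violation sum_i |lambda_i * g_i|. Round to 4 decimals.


KKT complementary slackness check:
lambda_1 * g_1 = 5.74 * -2.6 = -14.924
lambda_2 * g_2 = 4.61 * 1.88 = 8.6668
Total violation = 14.924 + 8.6668 = 23.5908


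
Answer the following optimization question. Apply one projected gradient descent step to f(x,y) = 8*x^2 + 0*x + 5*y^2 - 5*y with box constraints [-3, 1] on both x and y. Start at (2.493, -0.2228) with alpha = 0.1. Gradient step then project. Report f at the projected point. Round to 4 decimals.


Step 1: Compute gradient at (2.493, -0.2228).
grad_x = 2*8*2.493 + 0 = 39.888
grad_y = 2*5*-0.2228 - 5 = -7.228
Step 2: Gradient step.
x_raw = 2.493 - 0.1*39.888 = -1.4958
y_raw = -0.2228 - 0.1*-7.228 = 0.5
Step 3: Project onto [-3, 1].
x_proj = clip(-1.4958) = -1.4958
y_proj = clip(0.5) = 0.5
Step 4: Evaluate f.
f(-1.4958, 0.5) = 16.6493


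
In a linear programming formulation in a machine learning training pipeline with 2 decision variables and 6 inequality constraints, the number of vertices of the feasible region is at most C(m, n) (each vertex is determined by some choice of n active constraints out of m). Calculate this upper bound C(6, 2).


Each vertex corresponds to some choice of n active constraints out of m, so the number of vertices is at most C(m, n) = m! / (n!(m-n)!).
m = 6, n = 2
Numerator: 6 * 5
Denominator: 2! = 2
C(6, 2) = 15


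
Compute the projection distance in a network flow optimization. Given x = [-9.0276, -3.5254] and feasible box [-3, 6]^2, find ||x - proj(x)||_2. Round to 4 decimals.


Project each component onto [-3, 6].
clip(-9.0276) = -3.0, clip(-3.5254) = -3.0
Projection = [-3.0, -3.0]
Squared diffs: [36.332, 0.276]
Distance = sqrt(36.608) = 6.0505


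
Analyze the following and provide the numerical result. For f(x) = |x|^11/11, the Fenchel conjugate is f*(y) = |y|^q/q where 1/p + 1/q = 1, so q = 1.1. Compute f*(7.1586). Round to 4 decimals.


The conjugate exponent q satisfies 1/p + 1/q = 1.
p = 11, so q = 11/(11 - 1) = 1.1
|y|^q = 7.1586^1.1 = 8.7159
f*(7.1586) = 8.7159 / 1.1 = 7.9235


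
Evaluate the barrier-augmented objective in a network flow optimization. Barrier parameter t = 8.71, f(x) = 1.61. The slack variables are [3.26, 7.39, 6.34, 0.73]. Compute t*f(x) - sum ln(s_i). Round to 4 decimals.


Step 1: Compute log-barrier.
ln values: [1.1817, 2.0001, 1.8469, -0.3147]
phi = -(1.1817 + 2.0001 + 1.8469 - 0.3147) = -4.714
Step 2: Compute augmented objective.
t*f(x) = 8.71*1.61 = 14.0231
Total = 14.0231 - 4.714 = 9.3091


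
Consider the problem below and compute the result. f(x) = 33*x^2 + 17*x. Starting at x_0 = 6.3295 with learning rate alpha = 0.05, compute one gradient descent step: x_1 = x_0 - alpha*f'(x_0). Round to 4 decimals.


We compute the gradient at x_0 and apply the update.
f'(x) = 66*x + 17
f'(6.3295) = 66*6.3295 + 17 = 434.747
x_1 = 6.3295 - 0.05*434.747 = -15.4079


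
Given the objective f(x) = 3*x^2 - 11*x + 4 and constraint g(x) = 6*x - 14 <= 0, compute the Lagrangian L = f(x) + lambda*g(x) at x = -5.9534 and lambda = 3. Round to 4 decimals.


Step 1: Evaluate f(x).
f(-5.9534) = 3*(-5.9534)^2 - 11*(-5.9534) + 4 = 175.8163
Step 2: Evaluate g(x).
g(-5.9534) = 6*-5.9534 - 14 = -49.7204
Step 3: Compute Lagrangian.
L = 175.8163 + 3*-49.7204 = 26.6551


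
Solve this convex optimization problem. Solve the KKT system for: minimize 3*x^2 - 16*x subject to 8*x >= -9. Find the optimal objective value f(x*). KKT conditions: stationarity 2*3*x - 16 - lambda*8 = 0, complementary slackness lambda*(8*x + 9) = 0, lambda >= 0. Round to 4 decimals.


Step 1: Try lambda = 0 (constraint inactive).
Stationarity: 2*3*x - 16 = 0
x* = 16/(2*3) = 8/3 = 2.6667 (rounded; the exact value 8/3 is used below)
Check constraint: 8*2.6667 = 21.3336 >= -9 -- satisfied.
Step 2: Compute optimal value.
f(x*) = 3*(8/3)^2 - 16*(8/3) = -21.3333


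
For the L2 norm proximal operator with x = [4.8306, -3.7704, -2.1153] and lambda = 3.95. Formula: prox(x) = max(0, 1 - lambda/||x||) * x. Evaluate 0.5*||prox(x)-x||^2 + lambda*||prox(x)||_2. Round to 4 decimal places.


Step 1: Compute ||x||.
||x|| = 6.4827
Step 2: Compute scaling factor.
scale = max(0, 1 - 3.95/6.4827) = 0.3907
Step 3: prox(x) = [1.8872, -1.473, -0.8264]
||prox(x)|| = 2.5327
Step 4: Proximal objective.
0.5*||prox-x||^2 = 7.8013
lambda*||prox|| = 10.0042
Total = 17.8053


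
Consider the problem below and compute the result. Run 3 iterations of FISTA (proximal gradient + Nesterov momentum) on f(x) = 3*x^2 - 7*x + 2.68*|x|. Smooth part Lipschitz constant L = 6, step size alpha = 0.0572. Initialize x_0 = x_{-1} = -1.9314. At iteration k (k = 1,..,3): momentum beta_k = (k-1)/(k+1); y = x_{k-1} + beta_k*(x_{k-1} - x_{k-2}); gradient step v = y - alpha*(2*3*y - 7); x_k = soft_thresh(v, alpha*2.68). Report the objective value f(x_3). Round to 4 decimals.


FISTA on f(x) = 3*x^2 - 7*x + 2.68*|x|
L = 6, alpha = 0.0572
Iteration 1: beta = 0.0, y = -1.9314 + 0.0*(-1.9314 + 1.9314) = -1.9314
  grad(y) = -18.5884, v = y - alpha*grad = -0.8681
  prox(v) = soft_thresh(-0.8681, 0.1533) = -0.7148
Iteration 2: beta = 0.3333, y = -0.7148 + 0.3333*(-0.7148 + 1.9314) = -0.3093
  grad(y) = -8.856, v = y - alpha*grad = 0.1972
  prox(v) = soft_thresh(0.1972, 0.1533) = 0.0439
Iteration 3: beta = 0.5, y = 0.0439 + 0.5*(0.0439 + 0.7148) = 0.4233
  grad(y) = -4.46, v = y - alpha*grad = 0.6784
  prox(v) = soft_thresh(0.6784, 0.1533) = 0.5251
f(x_3) = 3*0.5251^2 - 7*0.5251 + 2.68*|0.5251| = -1.4413


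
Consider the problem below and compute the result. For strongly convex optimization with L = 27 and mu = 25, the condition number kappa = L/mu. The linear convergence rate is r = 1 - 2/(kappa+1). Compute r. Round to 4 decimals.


Step 1: Compute the condition number.
kappa = L/mu = 27/25 = 1.08
Step 2: Compute the convergence rate.
r = 1 - 2/(kappa + 1) = 1 - 2*mu/(L + mu) = (L - mu)/(L + mu) = 2/52 = 0.0385


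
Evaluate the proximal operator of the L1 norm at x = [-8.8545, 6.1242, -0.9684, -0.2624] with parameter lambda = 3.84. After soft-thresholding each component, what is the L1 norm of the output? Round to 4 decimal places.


Soft-thresholding with lambda = 3.84:
prox(-8.8545) = sign(-8.8545)*max(|-8.8545| - 3.84, 0) = -5.0145
prox(6.1242) = sign(6.1242)*max(|6.1242| - 3.84, 0) = 2.2842
prox(-0.9684) = sign(-0.9684)*max(|-0.9684| - 3.84, 0) = 0.0
prox(-0.2624) = sign(-0.2624)*max(|-0.2624| - 3.84, 0) = 0.0
prox(x) = [-5.0145, 2.2842, 0.0, 0.0]
||prox(x)||_1 = 5.0145 + 2.2842 + 0.0 + 0.0 = 7.2987


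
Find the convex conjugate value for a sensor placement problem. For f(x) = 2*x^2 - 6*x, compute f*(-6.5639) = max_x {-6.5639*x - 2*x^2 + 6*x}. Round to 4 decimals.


f*(y) = sup_x {y*x - a*x^2 - b*x} = sup_x {(y-b)*x - a*x^2}
FOC: (y - b) - 2a*x = 0 => x* = (y - b)/(2a)
x* = (-6.5639 + 6)/(2*2) = -0.141
f*(-6.5639) = (y-b)^2/(4a) = (-6.5639 + 6)^2/(4*2)
= 0.318/8 = 0.0397


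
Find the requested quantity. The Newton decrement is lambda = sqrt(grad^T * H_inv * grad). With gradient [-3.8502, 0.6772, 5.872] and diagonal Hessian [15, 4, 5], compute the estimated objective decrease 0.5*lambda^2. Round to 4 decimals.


Step 1: H is diagonal, so H^(-1) * g = [-0.2567, 0.1693, 1.1744].
Step 2: g^T H^(-1) g = sum_i g_i^2 / H_ii
  = (-3.8502)^2/15 + (0.6772)^2/4 + (5.872)^2/5
  = 0.9883 + 0.1146 + 6.8961 = 7.999
Step 3: Objective decrease = 0.5 * g^T H^(-1) g = 3.9995


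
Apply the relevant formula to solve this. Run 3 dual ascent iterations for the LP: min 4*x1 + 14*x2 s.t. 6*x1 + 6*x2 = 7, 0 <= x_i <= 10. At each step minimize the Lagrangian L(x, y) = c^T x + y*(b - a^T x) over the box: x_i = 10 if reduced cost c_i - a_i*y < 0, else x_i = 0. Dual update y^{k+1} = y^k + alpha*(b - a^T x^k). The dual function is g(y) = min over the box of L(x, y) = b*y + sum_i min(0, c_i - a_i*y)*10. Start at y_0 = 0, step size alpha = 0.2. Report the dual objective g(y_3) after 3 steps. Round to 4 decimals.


Dual ascent for LP: min 4*x1 + 14*x2, 6*x1 + 6*x2 = 7, 0 <= x_i <= 10
Step 1: y^k = 0.0, reduced costs: (4.0, 14.0)
  x^k = (0.0, 0.0), subgradient = b - a^T x = 7.0
  y^{k+1} = 0.0 + 0.2*7.0 = 1.4
Step 2: y^k = 1.4, reduced costs: (-4.4, 5.6)
  x^k = (10.0, 0.0), subgradient = b - a^T x = -53.0
  y^{k+1} = 1.4 + 0.2*-53.0 = -9.2
Step 3: y^k = -9.2, reduced costs: (59.2, 69.2)
  x^k = (0.0, 0.0), subgradient = b - a^T x = 7.0
  y^{k+1} = -9.2 + 0.2*7.0 = -7.8
Dual objective at y_3 = -7.8: reduced costs (50.8, 60.8), box minimizer x = (0.0, 0.0)
g(y_3) = b*y + (c1 - a1*y)*x1 + (c2 - a2*y)*x2 = 7*(-7.8) + 50.8*0.0 + 60.8*0.0 = -54.6 + 0.0 + 0.0 = -54.6


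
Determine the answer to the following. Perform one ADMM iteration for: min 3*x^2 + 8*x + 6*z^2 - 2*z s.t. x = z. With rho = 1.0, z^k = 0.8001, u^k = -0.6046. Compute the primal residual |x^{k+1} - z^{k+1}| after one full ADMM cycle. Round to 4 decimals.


ADMM iteration with rho = 1.0, z^k = 0.8001, u^k = -0.6046
Step 1: x-update.
Minimize 3*x^2 + 8*x + (1.0/2)*(x - 0.8001 - 0.6046)^2
FOC: (2*3 + 1.0)*x = -8 + 1.0*(0.8001 + 0.6046)
x^{k+1} = -0.9422
Step 2: z-update.
Minimize 6*z^2 - 2*z + (1.0/2)*(-0.9422 - z - 0.6046)^2
FOC: (2*6 + 1.0)*z = 2 + 1.0*(-0.9422 - 0.6046)
z^{k+1} = 0.0349
Step 3: u-update.
u^{k+1} = -0.6046 - 0.9422 - 0.0349 = -1.5816
Step 4: Primal residual = |-0.9422 - 0.0349| = 0.977


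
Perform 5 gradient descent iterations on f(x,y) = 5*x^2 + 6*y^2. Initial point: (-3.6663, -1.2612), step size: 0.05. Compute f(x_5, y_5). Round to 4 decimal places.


Gradient descent on f(x,y) = 5*x^2 + 6*y^2.
Starting point: (-3.6663, -1.2612), alpha = 0.05
Step 1: grad_x = 2*5*-3.6663 = -36.663, grad_y = 2*6*-1.2612 = -15.1344
  x_1 = -3.6663 - 0.05*-36.663 = -1.8332
  y_1 = -1.2612 - 0.05*-15.1344 = -0.5045
Step 2: grad_x = 2*5*-1.8332 = -18.3315, grad_y = 2*6*-0.5045 = -6.0538
  x_2 = -1.8332 - 0.05*-18.3315 = -0.9166
  y_2 = -0.5045 - 0.05*-6.0538 = -0.2018
Step 3: grad_x = 2*5*-0.9166 = -9.1658, grad_y = 2*6*-0.2018 = -2.4215
  x_3 = -0.9166 - 0.05*-9.1658 = -0.4583
  y_3 = -0.2018 - 0.05*-2.4215 = -0.0807
Step 4: grad_x = 2*5*-0.4583 = -4.5829, grad_y = 2*6*-0.0807 = -0.9686
  x_4 = -0.4583 - 0.05*-4.5829 = -0.2291
  y_4 = -0.0807 - 0.05*-0.9686 = -0.0323
Step 5: grad_x = 2*5*-0.2291 = -2.2914, grad_y = 2*6*-0.0323 = -0.3874
  x_5 = -0.2291 - 0.05*-2.2914 = -0.1146
  y_5 = -0.0323 - 0.05*-0.3874 = -0.0129
f(-0.1146, -0.0129) = 5*(-0.1146)^2 + 6*(-0.0129)^2 = 0.0666


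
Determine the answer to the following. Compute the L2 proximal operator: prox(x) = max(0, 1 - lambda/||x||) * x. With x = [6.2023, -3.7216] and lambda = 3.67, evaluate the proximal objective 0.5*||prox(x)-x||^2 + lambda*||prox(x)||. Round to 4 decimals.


Step 1: Compute ||x||.
||x|| = 7.2332
Step 2: Compute scaling factor.
scale = max(0, 1 - 3.67/7.2332) = 0.4926
Step 3: prox(x) = [3.0554, -1.8333]
||prox(x)|| = 3.5632
Step 4: Proximal objective.
0.5*||prox-x||^2 = 6.7345
lambda*||prox|| = 13.0769
Total = 19.8113


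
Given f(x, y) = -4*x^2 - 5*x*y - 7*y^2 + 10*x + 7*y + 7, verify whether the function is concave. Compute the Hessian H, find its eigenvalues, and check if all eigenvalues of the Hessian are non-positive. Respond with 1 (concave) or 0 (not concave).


The Hessian of f(x,y) = -4*x^2 - 5*x*y - 7*y^2 + 10*x + 7*y + 7 is:
H = [[-8, -5], [-5, -14]]
Trace = -8 - 14 = -22
Determinant = -8*-14 - (-5)^2 = 87
Discriminant = (-22)^2 - 4*87 = 136.0
Eigenvalues: lambda_1 = -16.831, lambda_2 = -5.169
The function is concave.

1


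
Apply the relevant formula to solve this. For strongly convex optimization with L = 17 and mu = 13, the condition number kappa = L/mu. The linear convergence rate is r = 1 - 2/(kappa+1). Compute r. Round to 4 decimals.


Step 1: Compute the condition number.
kappa = L/mu = 17/13 = 1.3077
Step 2: Compute the convergence rate.
r = 1 - 2/(kappa + 1) = 1 - 2*mu/(L + mu) = (L - mu)/(L + mu) = 4/30 = 0.1333


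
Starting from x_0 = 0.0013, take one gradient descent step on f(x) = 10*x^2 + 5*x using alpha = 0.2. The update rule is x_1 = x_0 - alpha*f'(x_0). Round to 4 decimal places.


We compute the gradient at x_0 and apply the update.
f'(x) = 20*x + 5
f'(0.0013) = 20*0.0013 + 5 = 5.026
x_1 = 0.0013 - 0.2*5.026 = -1.0039


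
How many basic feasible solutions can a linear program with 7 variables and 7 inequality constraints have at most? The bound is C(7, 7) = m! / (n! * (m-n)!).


Each vertex corresponds to some choice of n active constraints out of m, so the number of vertices is at most C(m, n) = m! / (n!(m-n)!).
m = 7, n = 7
Numerator: 7 * 6 * 5 * 4 * 3 * 2 * 1
Denominator: 7! = 5040
C(7, 7) = 1


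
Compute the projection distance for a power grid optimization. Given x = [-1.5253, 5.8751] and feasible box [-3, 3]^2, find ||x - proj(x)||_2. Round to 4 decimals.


Project each component onto [-3, 3].
clip(-1.5253) = -1.5253, clip(5.8751) = 3.0
Projection = [-1.5253, 3.0]
Squared diffs: [0.0, 8.2662]
Distance = sqrt(8.2662) = 2.8751


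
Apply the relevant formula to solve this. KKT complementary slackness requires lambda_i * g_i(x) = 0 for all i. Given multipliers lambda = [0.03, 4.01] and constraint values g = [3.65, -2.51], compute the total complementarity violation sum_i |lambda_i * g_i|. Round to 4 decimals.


KKT complementary slackness check:
lambda_1 * g_1 = 0.03 * 3.65 = 0.1095
lambda_2 * g_2 = 4.01 * -2.51 = -10.0651
Total violation = 0.1095 + 10.0651 = 10.1746


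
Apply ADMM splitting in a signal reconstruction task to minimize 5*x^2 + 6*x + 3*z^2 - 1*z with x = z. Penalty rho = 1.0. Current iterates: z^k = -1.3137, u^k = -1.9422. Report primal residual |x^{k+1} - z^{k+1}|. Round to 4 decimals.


ADMM iteration with rho = 1.0, z^k = -1.3137, u^k = -1.9422
Step 1: x-update.
Minimize 5*x^2 + 6*x + (1.0/2)*(x + 1.3137 - 1.9422)^2
FOC: (2*5 + 1.0)*x = -6 + 1.0*(-1.3137 + 1.9422)
x^{k+1} = -0.4883
Step 2: z-update.
Minimize 3*z^2 - 1*z + (1.0/2)*(-0.4883 - z - 1.9422)^2
FOC: (2*3 + 1.0)*z = 1 + 1.0*(-0.4883 - 1.9422)
z^{k+1} = -0.2044
Step 3: u-update.
u^{k+1} = -1.9422 - 0.4883 + 0.2044 = -2.2262
Step 4: Primal residual = |-0.4883 + 0.2044| = 0.284


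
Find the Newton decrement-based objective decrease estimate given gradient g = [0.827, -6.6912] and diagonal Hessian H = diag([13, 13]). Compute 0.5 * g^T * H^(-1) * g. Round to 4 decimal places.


Step 1: H is diagonal, so H^(-1) * g = [0.0636, -0.5147].
Step 2: g^T H^(-1) g = sum_i g_i^2 / H_ii
  = (0.827)^2/13 + (-6.6912)^2/13
  = 0.0526 + 3.444 = 3.4966
Step 3: Objective decrease = 0.5 * g^T H^(-1) g = 1.7483


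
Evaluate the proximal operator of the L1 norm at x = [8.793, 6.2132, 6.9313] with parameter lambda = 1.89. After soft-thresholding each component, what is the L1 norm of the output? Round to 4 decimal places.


Soft-thresholding with lambda = 1.89:
prox(8.793) = sign(8.793)*max(|8.793| - 1.89, 0) = 6.903
prox(6.2132) = sign(6.2132)*max(|6.2132| - 1.89, 0) = 4.3232
prox(6.9313) = sign(6.9313)*max(|6.9313| - 1.89, 0) = 5.0413
prox(x) = [6.903, 4.3232, 5.0413]
||prox(x)||_1 = 6.903 + 4.3232 + 5.0413 = 16.2675


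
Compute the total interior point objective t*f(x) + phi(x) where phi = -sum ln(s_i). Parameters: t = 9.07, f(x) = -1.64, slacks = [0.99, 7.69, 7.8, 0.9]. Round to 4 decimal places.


Step 1: Compute log-barrier.
ln values: [-0.0101, 2.0399, 2.0541, -0.1054]
phi = -(-0.0101 + 2.0399 + 2.0541 - 0.1054) = -3.9786
Step 2: Compute augmented objective.
t*f(x) = 9.07*-1.64 = -14.8748
Total = -14.8748 - 3.9786 = -18.8534


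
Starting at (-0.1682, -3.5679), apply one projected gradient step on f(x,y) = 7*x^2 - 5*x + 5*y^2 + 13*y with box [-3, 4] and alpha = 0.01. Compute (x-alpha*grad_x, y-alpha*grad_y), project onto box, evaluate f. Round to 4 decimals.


Step 1: Compute gradient at (-0.1682, -3.5679).
grad_x = 2*7*-0.1682 - 5 = -7.3548
grad_y = 2*5*-3.5679 + 13 = -22.679
Step 2: Gradient step.
x_raw = -0.1682 - 0.01*-7.3548 = -0.0947
y_raw = -3.5679 - 0.01*-22.679 = -3.3411
Step 3: Project onto [-3, 4].
x_proj = clip(-0.0947) = -0.0947
y_proj = clip(-3.3411) = -3.0
Step 4: Evaluate f.
f(-0.0947, -3.0) = 6.536


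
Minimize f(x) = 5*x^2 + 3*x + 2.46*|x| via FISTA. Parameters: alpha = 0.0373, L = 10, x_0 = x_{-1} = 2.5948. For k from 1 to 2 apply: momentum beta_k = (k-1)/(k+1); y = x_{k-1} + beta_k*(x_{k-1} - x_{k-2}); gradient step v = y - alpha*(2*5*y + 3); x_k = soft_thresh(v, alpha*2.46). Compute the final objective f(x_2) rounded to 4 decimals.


FISTA on f(x) = 5*x^2 + 3*x + 2.46*|x|
L = 10, alpha = 0.0373
Iteration 1: beta = 0.0, y = 2.5948 + 0.0*(2.5948 - 2.5948) = 2.5948
  grad(y) = 28.948, v = y - alpha*grad = 1.515
  prox(v) = soft_thresh(1.515, 0.0918) = 1.4233
Iteration 2: beta = 0.3333, y = 1.4233 + 0.3333*(1.4233 - 2.5948) = 1.0328
  grad(y) = 13.3278, v = y - alpha*grad = 0.5357
  prox(v) = soft_thresh(0.5357, 0.0918) = 0.4439
f(x_2) = 5*0.4439^2 + 3*0.4439 + 2.46*|0.4439| = 3.4089


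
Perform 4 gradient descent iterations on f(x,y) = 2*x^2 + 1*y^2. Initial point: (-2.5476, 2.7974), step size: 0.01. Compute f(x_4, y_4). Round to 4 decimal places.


Gradient descent on f(x,y) = 2*x^2 + 1*y^2.
Starting point: (-2.5476, 2.7974), alpha = 0.01
Step 1: grad_x = 2*2*-2.5476 = -10.1904, grad_y = 2*1*2.7974 = 5.5948
  x_1 = -2.5476 - 0.01*-10.1904 = -2.4457
  y_1 = 2.7974 - 0.01*5.5948 = 2.7415
Step 2: grad_x = 2*2*-2.4457 = -9.7828, grad_y = 2*1*2.7415 = 5.4829
  x_2 = -2.4457 - 0.01*-9.7828 = -2.3479
  y_2 = 2.7415 - 0.01*5.4829 = 2.6866
Step 3: grad_x = 2*2*-2.3479 = -9.3915, grad_y = 2*1*2.6866 = 5.3732
  x_3 = -2.3479 - 0.01*-9.3915 = -2.254
  y_3 = 2.6866 - 0.01*5.3732 = 2.6329
Step 4: grad_x = 2*2*-2.254 = -9.0158, grad_y = 2*1*2.6329 = 5.2658
  x_4 = -2.254 - 0.01*-9.0158 = -2.1638
  y_4 = 2.6329 - 0.01*5.2658 = 2.5802
f(-2.1638, 2.5802) = 2*(-2.1638)^2 + 1*2.5802^2 = 16.0216


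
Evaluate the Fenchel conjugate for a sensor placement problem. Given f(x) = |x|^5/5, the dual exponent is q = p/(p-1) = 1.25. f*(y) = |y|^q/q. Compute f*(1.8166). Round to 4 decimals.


The conjugate exponent q satisfies 1/p + 1/q = 1.
p = 5, so q = 5/(5 - 1) = 1.25
|y|^q = 1.8166^1.25 = 2.109
f*(1.8166) = 2.109 / 1.25 = 1.6872


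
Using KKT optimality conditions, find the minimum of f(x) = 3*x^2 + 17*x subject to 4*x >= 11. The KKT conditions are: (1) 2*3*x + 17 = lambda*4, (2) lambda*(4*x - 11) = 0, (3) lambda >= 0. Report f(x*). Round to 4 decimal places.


Step 1: Try lambda = 0 (constraint inactive).
x_unc = -17/(2*3) = -2.8333
Check: 4*-2.8333 = -11.3332 < 11 -- violated!
Step 2: Constraint must be active: 4*x = 11
x* = 11/4 = 2.75
lambda = (2*3*2.75 + 17)/4 = 8.375
Step 3: Compute optimal value.
f(x*) = 3*2.75^2 + 17*2.75 = 69.4375


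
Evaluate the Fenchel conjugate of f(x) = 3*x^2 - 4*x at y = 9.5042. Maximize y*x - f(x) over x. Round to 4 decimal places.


f*(y) = sup_x {y*x - a*x^2 - b*x} = sup_x {(y-b)*x - a*x^2}
FOC: (y - b) - 2a*x = 0 => x* = (y - b)/(2a)
x* = (9.5042 + 4)/(2*3) = 2.2507
f*(9.5042) = (y-b)^2/(4a) = (9.5042 + 4)^2/(4*3)
= 182.3634/12 = 15.197


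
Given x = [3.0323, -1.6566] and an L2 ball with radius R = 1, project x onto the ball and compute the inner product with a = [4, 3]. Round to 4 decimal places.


Step 1: Compute ||x|| (intermediates to 6 decimals).
||x|| = sqrt(3.0323^2 + (-1.6566)^2) = 3.45531
Step 2: Project.
Since ||x|| > R, scale = R/||x|| = 1/3.45531 = 0.28941, proj(x) = scale * x
proj(x) = [0.877578, -0.479437]
Step 3: Dot product.
a^T * proj(x) = 4*0.877578 + 3*(-0.479437) = 2.072


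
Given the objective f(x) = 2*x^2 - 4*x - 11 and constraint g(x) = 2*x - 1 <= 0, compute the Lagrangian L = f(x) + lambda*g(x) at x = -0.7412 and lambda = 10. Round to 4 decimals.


Step 1: Evaluate f(x).
f(-0.7412) = 2*(-0.7412)^2 - 4*(-0.7412) - 11 = -6.9364
Step 2: Evaluate g(x).
g(-0.7412) = 2*-0.7412 - 1 = -2.4824
Step 3: Compute Lagrangian.
L = -6.9364 + 10*-2.4824 = -31.7604


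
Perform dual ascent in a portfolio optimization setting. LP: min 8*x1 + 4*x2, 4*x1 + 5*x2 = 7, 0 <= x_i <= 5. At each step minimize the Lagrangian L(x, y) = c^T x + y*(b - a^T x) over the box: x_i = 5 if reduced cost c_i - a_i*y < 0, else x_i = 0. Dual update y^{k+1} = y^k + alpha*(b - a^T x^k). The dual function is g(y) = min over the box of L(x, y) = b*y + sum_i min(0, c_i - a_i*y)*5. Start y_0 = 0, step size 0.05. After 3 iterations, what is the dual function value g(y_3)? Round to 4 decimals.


Dual ascent for LP: min 8*x1 + 4*x2, 4*x1 + 5*x2 = 7, 0 <= x_i <= 5
Step 1: y^k = 0.0, reduced costs: (8.0, 4.0)
  x^k = (0.0, 0.0), subgradient = b - a^T x = 7.0
  y^{k+1} = 0.0 + 0.05*7.0 = 0.35
Step 2: y^k = 0.35, reduced costs: (6.6, 2.25)
  x^k = (0.0, 0.0), subgradient = b - a^T x = 7.0
  y^{k+1} = 0.35 + 0.05*7.0 = 0.7
Step 3: y^k = 0.7, reduced costs: (5.2, 0.5)
  x^k = (0.0, 0.0), subgradient = b - a^T x = 7.0
  y^{k+1} = 0.7 + 0.05*7.0 = 1.05
Dual objective at y_3 = 1.05: reduced costs (3.8, -1.25), box minimizer x = (0.0, 5.0)
g(y_3) = b*y + (c1 - a1*y)*x1 + (c2 - a2*y)*x2 = 7*1.05 + 3.8*0.0 + (-1.25)*5.0 = 7.35 + 0.0 - 6.25 = 1.1


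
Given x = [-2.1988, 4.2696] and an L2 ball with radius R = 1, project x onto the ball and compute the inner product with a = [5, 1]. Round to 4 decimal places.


Step 1: Compute ||x|| (intermediates to 6 decimals).
||x|| = sqrt((-2.1988)^2 + 4.2696^2) = 4.802521
Step 2: Project.
Since ||x|| > R, scale = R/||x|| = 1/4.802521 = 0.208224, proj(x) = scale * x
proj(x) = [-0.457843, 0.889033]
Step 3: Dot product.
a^T * proj(x) = 5*(-0.457843) + 1*0.889033 = -1.4002


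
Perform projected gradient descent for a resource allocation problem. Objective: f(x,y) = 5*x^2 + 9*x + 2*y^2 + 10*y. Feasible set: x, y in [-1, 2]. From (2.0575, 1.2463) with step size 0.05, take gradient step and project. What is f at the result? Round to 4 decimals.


Step 1: Compute gradient at (2.0575, 1.2463).
grad_x = 2*5*2.0575 + 9 = 29.575
grad_y = 2*2*1.2463 + 10 = 14.9852
Step 2: Gradient step.
x_raw = 2.0575 - 0.05*29.575 = 0.5788
y_raw = 1.2463 - 0.05*14.9852 = 0.497
Step 3: Project onto [-1, 2].
x_proj = clip(0.5788) = 0.5788
y_proj = clip(0.497) = 0.497
Step 4: Evaluate f.
f(0.5788, 0.497) = 12.348


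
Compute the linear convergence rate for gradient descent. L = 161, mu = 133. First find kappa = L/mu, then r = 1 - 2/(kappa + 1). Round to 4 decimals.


Step 1: Compute the condition number.
kappa = L/mu = 161/133 = 1.2105
Step 2: Compute the convergence rate.
r = 1 - 2/(kappa + 1) = 1 - 2*mu/(L + mu) = (L - mu)/(L + mu) = 28/294 = 0.0952


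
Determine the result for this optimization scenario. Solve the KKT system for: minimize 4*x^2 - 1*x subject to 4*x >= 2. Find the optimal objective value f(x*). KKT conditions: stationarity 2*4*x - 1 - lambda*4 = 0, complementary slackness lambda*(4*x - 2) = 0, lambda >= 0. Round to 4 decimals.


Step 1: Try lambda = 0 (constraint inactive).
x_unc = 1/(2*4) = 0.125
Check: 4*0.125 = 0.5 < 2 -- violated!
Step 2: Constraint must be active: 4*x = 2
x* = 2/4 = 0.5
lambda = (2*4*0.5 - 1)/4 = 0.75
Step 3: Compute optimal value.
f(x*) = 4*0.5^2 - 1*0.5 = 0.5


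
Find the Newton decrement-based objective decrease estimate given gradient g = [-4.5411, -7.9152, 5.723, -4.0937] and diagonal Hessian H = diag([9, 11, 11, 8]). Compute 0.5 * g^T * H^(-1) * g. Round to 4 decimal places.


Step 1: H is diagonal, so H^(-1) * g = [-0.5046, -0.7196, 0.5203, -0.5117].
Step 2: g^T H^(-1) g = sum_i g_i^2 / H_ii
  = (-4.5411)^2/9 + (-7.9152)^2/11 + (5.723)^2/11 + (-4.0937)^2/8
  = 2.2913 + 5.6955 + 2.9775 + 2.0948 = 13.0591
Step 3: Objective decrease = 0.5 * g^T H^(-1) g = 6.5295


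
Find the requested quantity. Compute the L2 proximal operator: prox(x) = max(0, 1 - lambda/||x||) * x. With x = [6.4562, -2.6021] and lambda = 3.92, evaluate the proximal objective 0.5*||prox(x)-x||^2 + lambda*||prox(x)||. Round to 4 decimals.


Step 1: Compute ||x||.
||x|| = 6.9609
Step 2: Compute scaling factor.
scale = max(0, 1 - 3.92/6.9609) = 0.4369
Step 3: prox(x) = [2.8204, -1.1367]
||prox(x)|| = 3.0409
Step 4: Proximal objective.
0.5*||prox-x||^2 = 7.6832
lambda*||prox|| = 11.9203
Total = 19.6033


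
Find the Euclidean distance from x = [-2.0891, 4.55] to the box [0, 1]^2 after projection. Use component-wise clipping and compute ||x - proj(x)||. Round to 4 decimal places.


Project each component onto [0, 1].
clip(-2.0891) = 0.0, clip(4.55) = 1.0
Projection = [0.0, 1.0]
Squared diffs: [4.3643, 12.6025]
Distance = sqrt(16.9668) = 4.1191


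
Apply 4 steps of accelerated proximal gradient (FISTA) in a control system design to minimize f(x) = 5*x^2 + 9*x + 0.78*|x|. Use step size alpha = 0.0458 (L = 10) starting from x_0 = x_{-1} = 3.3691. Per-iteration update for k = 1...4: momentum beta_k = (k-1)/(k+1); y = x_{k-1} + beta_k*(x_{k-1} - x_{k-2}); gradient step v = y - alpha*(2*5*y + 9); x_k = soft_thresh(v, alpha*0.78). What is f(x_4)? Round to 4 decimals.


FISTA on f(x) = 5*x^2 + 9*x + 0.78*|x|
L = 10, alpha = 0.0458
Iteration 1: beta = 0.0, y = 3.3691 + 0.0*(3.3691 - 3.3691) = 3.3691
  grad(y) = 42.691, v = y - alpha*grad = 1.4139
  prox(v) = soft_thresh(1.4139, 0.0357) = 1.3781
Iteration 2: beta = 0.3333, y = 1.3781 + 0.3333*(1.3781 - 3.3691) = 0.7145
  grad(y) = 16.1447, v = y - alpha*grad = -0.025
  prox(v) = soft_thresh(-0.025, 0.0357) = 0.0
Iteration 3: beta = 0.5, y = 0.0 + 0.5*(0.0 - 1.3781) = -0.6891
  grad(y) = 2.1094, v = y - alpha*grad = -0.7857
  prox(v) = soft_thresh(-0.7857, 0.0357) = -0.7499
Iteration 4: beta = 0.6, y = -0.7499 + 0.6*(-0.7499 - 0.0) = -1.1999
  grad(y) = -2.9992, v = y - alpha*grad = -1.0626
  prox(v) = soft_thresh(-1.0626, 0.0357) = -1.0268
f(x_4) = 5*(-1.0268)^2 + 9*(-1.0268) + 0.78*|-1.0268| = -3.1686


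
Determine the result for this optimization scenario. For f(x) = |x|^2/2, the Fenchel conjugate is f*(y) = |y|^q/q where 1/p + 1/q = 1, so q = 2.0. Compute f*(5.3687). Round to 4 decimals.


The conjugate exponent q satisfies 1/p + 1/q = 1.
p = 2, so q = 2/(2 - 1) = 2.0
|y|^q = 5.3687^2.0 = 28.8229
f*(5.3687) = 28.8229 / 2.0 = 14.4115


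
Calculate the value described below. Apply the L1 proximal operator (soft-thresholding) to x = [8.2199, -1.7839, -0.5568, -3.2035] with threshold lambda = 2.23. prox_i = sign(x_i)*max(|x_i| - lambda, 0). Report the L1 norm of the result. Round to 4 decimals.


Soft-thresholding with lambda = 2.23:
prox(8.2199) = sign(8.2199)*max(|8.2199| - 2.23, 0) = 5.9899
prox(-1.7839) = sign(-1.7839)*max(|-1.7839| - 2.23, 0) = 0.0
prox(-0.5568) = sign(-0.5568)*max(|-0.5568| - 2.23, 0) = 0.0
prox(-3.2035) = sign(-3.2035)*max(|-3.2035| - 2.23, 0) = -0.9735
prox(x) = [5.9899, 0.0, 0.0, -0.9735]
||prox(x)||_1 = 5.9899 + 0.0 + 0.0 + 0.9735 = 6.9634


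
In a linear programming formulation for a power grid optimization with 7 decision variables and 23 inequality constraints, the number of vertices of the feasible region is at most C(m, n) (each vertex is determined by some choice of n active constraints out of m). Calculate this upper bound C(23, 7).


Each vertex corresponds to some choice of n active constraints out of m, so the number of vertices is at most C(m, n) = m! / (n!(m-n)!).
m = 23, n = 7
Numerator: 23 * 22 * 21 * 20 * 19 * 18 * 17
Denominator: 7! = 5040
C(23, 7) = 245157


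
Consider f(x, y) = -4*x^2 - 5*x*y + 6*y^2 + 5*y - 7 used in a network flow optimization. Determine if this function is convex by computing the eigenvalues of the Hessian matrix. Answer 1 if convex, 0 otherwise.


The Hessian of f(x,y) = -4*x^2 - 5*x*y + 6*y^2 + 5*y - 7 is:
H = [[-8, -5], [-5, 12]]
Trace = -8 + 12 = 4
Determinant = -8*12 - (-5)^2 = -121
Discriminant = (4)^2 - 4*-121 = 500.0
Eigenvalues: lambda_1 = -9.1803, lambda_2 = 13.1803
The function is not convex.

0


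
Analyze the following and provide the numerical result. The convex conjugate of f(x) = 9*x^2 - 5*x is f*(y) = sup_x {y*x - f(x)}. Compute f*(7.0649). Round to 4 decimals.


f*(y) = sup_x {y*x - a*x^2 - b*x} = sup_x {(y-b)*x - a*x^2}
FOC: (y - b) - 2a*x = 0 => x* = (y - b)/(2a)
x* = (7.0649 + 5)/(2*9) = 0.6703
f*(7.0649) = (y-b)^2/(4a) = (7.0649 + 5)^2/(4*9)
= 145.5618/36 = 4.0434


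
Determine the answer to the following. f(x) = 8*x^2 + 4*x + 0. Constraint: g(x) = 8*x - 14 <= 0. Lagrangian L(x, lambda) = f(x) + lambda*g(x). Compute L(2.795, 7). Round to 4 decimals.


Step 1: Evaluate f(x).
f(2.795) = 8*2.795^2 + 4*2.795 + 0 = 73.6762
Step 2: Evaluate g(x).
g(2.795) = 8*2.795 - 14 = 8.36
Step 3: Compute Lagrangian.
L = 73.6762 + 7*8.36 = 132.1962


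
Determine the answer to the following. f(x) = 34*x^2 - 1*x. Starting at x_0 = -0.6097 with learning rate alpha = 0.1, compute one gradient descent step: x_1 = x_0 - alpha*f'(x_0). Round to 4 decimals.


We compute the gradient at x_0 and apply the update.
f'(x) = 68*x - 1
f'(-0.6097) = 68*-0.6097 - 1 = -42.4596
x_1 = -0.6097 - 0.1*-42.4596 = 3.6363


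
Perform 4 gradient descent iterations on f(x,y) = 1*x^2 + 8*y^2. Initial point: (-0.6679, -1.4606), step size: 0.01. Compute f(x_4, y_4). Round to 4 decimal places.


Gradient descent on f(x,y) = 1*x^2 + 8*y^2.
Starting point: (-0.6679, -1.4606), alpha = 0.01
Step 1: grad_x = 2*1*-0.6679 = -1.3358, grad_y = 2*8*-1.4606 = -23.3696
  x_1 = -0.6679 - 0.01*-1.3358 = -0.6545
  y_1 = -1.4606 - 0.01*-23.3696 = -1.2269
Step 2: grad_x = 2*1*-0.6545 = -1.3091, grad_y = 2*8*-1.2269 = -19.6305
  x_2 = -0.6545 - 0.01*-1.3091 = -0.6415
  y_2 = -1.2269 - 0.01*-19.6305 = -1.0306
Step 3: grad_x = 2*1*-0.6415 = -1.2829, grad_y = 2*8*-1.0306 = -16.4896
  x_3 = -0.6415 - 0.01*-1.2829 = -0.6286
  y_3 = -1.0306 - 0.01*-16.4896 = -0.8657
Step 4: grad_x = 2*1*-0.6286 = -1.2572, grad_y = 2*8*-0.8657 = -13.8513
  x_4 = -0.6286 - 0.01*-1.2572 = -0.616
  y_4 = -0.8657 - 0.01*-13.8513 = -0.7272
f(-0.616, -0.7272) = 1*(-0.616)^2 + 8*(-0.7272)^2 = 4.61


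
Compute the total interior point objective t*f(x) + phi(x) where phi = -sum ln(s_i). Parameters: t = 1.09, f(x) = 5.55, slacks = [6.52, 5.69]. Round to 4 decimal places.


Step 1: Compute log-barrier.
ln values: [1.8749, 1.7387]
phi = -(1.8749 + 1.7387) = -3.6136
Step 2: Compute augmented objective.
t*f(x) = 1.09*5.55 = 6.0495
Total = 6.0495 - 3.6136 = 2.4359
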